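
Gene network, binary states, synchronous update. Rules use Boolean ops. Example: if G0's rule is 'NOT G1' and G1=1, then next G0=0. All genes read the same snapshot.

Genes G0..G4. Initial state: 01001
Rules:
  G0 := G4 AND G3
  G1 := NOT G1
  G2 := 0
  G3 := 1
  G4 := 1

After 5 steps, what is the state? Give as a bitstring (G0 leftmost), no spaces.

Step 1: G0=G4&G3=1&0=0 G1=NOT G1=NOT 1=0 G2=0(const) G3=1(const) G4=1(const) -> 00011
Step 2: G0=G4&G3=1&1=1 G1=NOT G1=NOT 0=1 G2=0(const) G3=1(const) G4=1(const) -> 11011
Step 3: G0=G4&G3=1&1=1 G1=NOT G1=NOT 1=0 G2=0(const) G3=1(const) G4=1(const) -> 10011
Step 4: G0=G4&G3=1&1=1 G1=NOT G1=NOT 0=1 G2=0(const) G3=1(const) G4=1(const) -> 11011
Step 5: G0=G4&G3=1&1=1 G1=NOT G1=NOT 1=0 G2=0(const) G3=1(const) G4=1(const) -> 10011

10011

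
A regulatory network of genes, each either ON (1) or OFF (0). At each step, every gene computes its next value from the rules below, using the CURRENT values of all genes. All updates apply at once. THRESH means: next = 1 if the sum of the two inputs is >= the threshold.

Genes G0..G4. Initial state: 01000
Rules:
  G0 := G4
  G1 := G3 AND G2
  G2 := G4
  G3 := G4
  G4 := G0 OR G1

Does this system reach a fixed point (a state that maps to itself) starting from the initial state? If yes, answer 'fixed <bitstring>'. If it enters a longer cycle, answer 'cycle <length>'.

Step 0: 01000
Step 1: G0=G4=0 G1=G3&G2=0&0=0 G2=G4=0 G3=G4=0 G4=G0|G1=0|1=1 -> 00001
Step 2: G0=G4=1 G1=G3&G2=0&0=0 G2=G4=1 G3=G4=1 G4=G0|G1=0|0=0 -> 10110
Step 3: G0=G4=0 G1=G3&G2=1&1=1 G2=G4=0 G3=G4=0 G4=G0|G1=1|0=1 -> 01001
Step 4: G0=G4=1 G1=G3&G2=0&0=0 G2=G4=1 G3=G4=1 G4=G0|G1=0|1=1 -> 10111
Step 5: G0=G4=1 G1=G3&G2=1&1=1 G2=G4=1 G3=G4=1 G4=G0|G1=1|0=1 -> 11111
Step 6: G0=G4=1 G1=G3&G2=1&1=1 G2=G4=1 G3=G4=1 G4=G0|G1=1|1=1 -> 11111
Fixed point reached at step 5: 11111

Answer: fixed 11111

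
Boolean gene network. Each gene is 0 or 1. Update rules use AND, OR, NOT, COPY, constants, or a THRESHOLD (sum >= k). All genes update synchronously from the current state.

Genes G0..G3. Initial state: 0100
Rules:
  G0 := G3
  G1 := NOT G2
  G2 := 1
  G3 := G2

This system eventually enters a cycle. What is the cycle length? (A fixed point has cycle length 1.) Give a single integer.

Step 0: 0100
Step 1: G0=G3=0 G1=NOT G2=NOT 0=1 G2=1(const) G3=G2=0 -> 0110
Step 2: G0=G3=0 G1=NOT G2=NOT 1=0 G2=1(const) G3=G2=1 -> 0011
Step 3: G0=G3=1 G1=NOT G2=NOT 1=0 G2=1(const) G3=G2=1 -> 1011
Step 4: G0=G3=1 G1=NOT G2=NOT 1=0 G2=1(const) G3=G2=1 -> 1011
State from step 4 equals state from step 3 -> cycle length 1

Answer: 1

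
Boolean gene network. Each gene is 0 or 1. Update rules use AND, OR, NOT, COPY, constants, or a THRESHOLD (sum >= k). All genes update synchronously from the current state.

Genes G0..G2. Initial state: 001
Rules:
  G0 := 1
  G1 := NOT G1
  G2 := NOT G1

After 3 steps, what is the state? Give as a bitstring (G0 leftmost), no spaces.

Step 1: G0=1(const) G1=NOT G1=NOT 0=1 G2=NOT G1=NOT 0=1 -> 111
Step 2: G0=1(const) G1=NOT G1=NOT 1=0 G2=NOT G1=NOT 1=0 -> 100
Step 3: G0=1(const) G1=NOT G1=NOT 0=1 G2=NOT G1=NOT 0=1 -> 111

111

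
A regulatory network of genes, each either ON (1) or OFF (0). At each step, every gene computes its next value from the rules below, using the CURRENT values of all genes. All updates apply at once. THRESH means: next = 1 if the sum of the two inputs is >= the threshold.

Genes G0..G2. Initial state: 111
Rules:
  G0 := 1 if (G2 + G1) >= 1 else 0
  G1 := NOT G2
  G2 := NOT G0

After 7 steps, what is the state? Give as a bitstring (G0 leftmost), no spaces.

Step 1: G0=(1+1>=1)=1 G1=NOT G2=NOT 1=0 G2=NOT G0=NOT 1=0 -> 100
Step 2: G0=(0+0>=1)=0 G1=NOT G2=NOT 0=1 G2=NOT G0=NOT 1=0 -> 010
Step 3: G0=(0+1>=1)=1 G1=NOT G2=NOT 0=1 G2=NOT G0=NOT 0=1 -> 111
Step 4: G0=(1+1>=1)=1 G1=NOT G2=NOT 1=0 G2=NOT G0=NOT 1=0 -> 100
Step 5: G0=(0+0>=1)=0 G1=NOT G2=NOT 0=1 G2=NOT G0=NOT 1=0 -> 010
Step 6: G0=(0+1>=1)=1 G1=NOT G2=NOT 0=1 G2=NOT G0=NOT 0=1 -> 111
Step 7: G0=(1+1>=1)=1 G1=NOT G2=NOT 1=0 G2=NOT G0=NOT 1=0 -> 100

100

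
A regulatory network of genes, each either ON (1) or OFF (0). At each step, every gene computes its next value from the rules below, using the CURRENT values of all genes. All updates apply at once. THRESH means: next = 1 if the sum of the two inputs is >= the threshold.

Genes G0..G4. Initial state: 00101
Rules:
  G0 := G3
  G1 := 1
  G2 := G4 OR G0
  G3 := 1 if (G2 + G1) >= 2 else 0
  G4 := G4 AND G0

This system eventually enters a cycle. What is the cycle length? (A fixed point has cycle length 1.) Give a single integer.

Step 0: 00101
Step 1: G0=G3=0 G1=1(const) G2=G4|G0=1|0=1 G3=(1+0>=2)=0 G4=G4&G0=1&0=0 -> 01100
Step 2: G0=G3=0 G1=1(const) G2=G4|G0=0|0=0 G3=(1+1>=2)=1 G4=G4&G0=0&0=0 -> 01010
Step 3: G0=G3=1 G1=1(const) G2=G4|G0=0|0=0 G3=(0+1>=2)=0 G4=G4&G0=0&0=0 -> 11000
Step 4: G0=G3=0 G1=1(const) G2=G4|G0=0|1=1 G3=(0+1>=2)=0 G4=G4&G0=0&1=0 -> 01100
State from step 4 equals state from step 1 -> cycle length 3

Answer: 3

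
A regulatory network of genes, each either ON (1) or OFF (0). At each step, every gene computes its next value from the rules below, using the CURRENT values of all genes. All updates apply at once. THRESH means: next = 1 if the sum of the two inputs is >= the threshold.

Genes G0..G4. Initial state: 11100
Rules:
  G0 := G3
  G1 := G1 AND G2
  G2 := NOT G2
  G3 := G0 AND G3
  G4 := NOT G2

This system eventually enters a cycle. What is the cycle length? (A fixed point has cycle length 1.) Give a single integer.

Step 0: 11100
Step 1: G0=G3=0 G1=G1&G2=1&1=1 G2=NOT G2=NOT 1=0 G3=G0&G3=1&0=0 G4=NOT G2=NOT 1=0 -> 01000
Step 2: G0=G3=0 G1=G1&G2=1&0=0 G2=NOT G2=NOT 0=1 G3=G0&G3=0&0=0 G4=NOT G2=NOT 0=1 -> 00101
Step 3: G0=G3=0 G1=G1&G2=0&1=0 G2=NOT G2=NOT 1=0 G3=G0&G3=0&0=0 G4=NOT G2=NOT 1=0 -> 00000
Step 4: G0=G3=0 G1=G1&G2=0&0=0 G2=NOT G2=NOT 0=1 G3=G0&G3=0&0=0 G4=NOT G2=NOT 0=1 -> 00101
State from step 4 equals state from step 2 -> cycle length 2

Answer: 2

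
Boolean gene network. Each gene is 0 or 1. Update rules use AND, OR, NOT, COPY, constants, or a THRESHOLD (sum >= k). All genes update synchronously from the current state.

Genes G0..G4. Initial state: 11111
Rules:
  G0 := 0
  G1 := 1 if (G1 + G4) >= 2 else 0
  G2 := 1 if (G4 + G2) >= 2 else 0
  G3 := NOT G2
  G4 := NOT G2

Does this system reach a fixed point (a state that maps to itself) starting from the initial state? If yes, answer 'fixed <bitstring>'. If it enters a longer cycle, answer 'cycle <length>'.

Answer: fixed 00011

Derivation:
Step 0: 11111
Step 1: G0=0(const) G1=(1+1>=2)=1 G2=(1+1>=2)=1 G3=NOT G2=NOT 1=0 G4=NOT G2=NOT 1=0 -> 01100
Step 2: G0=0(const) G1=(1+0>=2)=0 G2=(0+1>=2)=0 G3=NOT G2=NOT 1=0 G4=NOT G2=NOT 1=0 -> 00000
Step 3: G0=0(const) G1=(0+0>=2)=0 G2=(0+0>=2)=0 G3=NOT G2=NOT 0=1 G4=NOT G2=NOT 0=1 -> 00011
Step 4: G0=0(const) G1=(0+1>=2)=0 G2=(1+0>=2)=0 G3=NOT G2=NOT 0=1 G4=NOT G2=NOT 0=1 -> 00011
Fixed point reached at step 3: 00011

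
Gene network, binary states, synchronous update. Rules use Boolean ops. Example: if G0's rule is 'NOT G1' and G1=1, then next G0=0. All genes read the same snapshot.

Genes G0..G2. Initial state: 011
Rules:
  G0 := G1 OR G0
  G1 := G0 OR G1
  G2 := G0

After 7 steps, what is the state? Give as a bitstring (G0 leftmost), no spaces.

Step 1: G0=G1|G0=1|0=1 G1=G0|G1=0|1=1 G2=G0=0 -> 110
Step 2: G0=G1|G0=1|1=1 G1=G0|G1=1|1=1 G2=G0=1 -> 111
Step 3: G0=G1|G0=1|1=1 G1=G0|G1=1|1=1 G2=G0=1 -> 111
Step 4: G0=G1|G0=1|1=1 G1=G0|G1=1|1=1 G2=G0=1 -> 111
Step 5: G0=G1|G0=1|1=1 G1=G0|G1=1|1=1 G2=G0=1 -> 111
Step 6: G0=G1|G0=1|1=1 G1=G0|G1=1|1=1 G2=G0=1 -> 111
Step 7: G0=G1|G0=1|1=1 G1=G0|G1=1|1=1 G2=G0=1 -> 111

111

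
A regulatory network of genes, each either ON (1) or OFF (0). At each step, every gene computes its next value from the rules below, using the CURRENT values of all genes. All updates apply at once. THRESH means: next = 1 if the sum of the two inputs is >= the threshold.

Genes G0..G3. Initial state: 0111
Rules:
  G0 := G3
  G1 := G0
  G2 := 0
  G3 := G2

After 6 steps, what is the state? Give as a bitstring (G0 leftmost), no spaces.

Step 1: G0=G3=1 G1=G0=0 G2=0(const) G3=G2=1 -> 1001
Step 2: G0=G3=1 G1=G0=1 G2=0(const) G3=G2=0 -> 1100
Step 3: G0=G3=0 G1=G0=1 G2=0(const) G3=G2=0 -> 0100
Step 4: G0=G3=0 G1=G0=0 G2=0(const) G3=G2=0 -> 0000
Step 5: G0=G3=0 G1=G0=0 G2=0(const) G3=G2=0 -> 0000
Step 6: G0=G3=0 G1=G0=0 G2=0(const) G3=G2=0 -> 0000

0000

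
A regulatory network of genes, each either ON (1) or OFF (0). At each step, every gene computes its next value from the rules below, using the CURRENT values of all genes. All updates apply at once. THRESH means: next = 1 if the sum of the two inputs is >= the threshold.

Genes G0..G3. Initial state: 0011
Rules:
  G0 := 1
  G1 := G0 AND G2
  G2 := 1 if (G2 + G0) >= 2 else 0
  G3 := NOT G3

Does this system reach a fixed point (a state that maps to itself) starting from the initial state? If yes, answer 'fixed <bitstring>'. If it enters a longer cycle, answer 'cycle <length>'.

Answer: cycle 2

Derivation:
Step 0: 0011
Step 1: G0=1(const) G1=G0&G2=0&1=0 G2=(1+0>=2)=0 G3=NOT G3=NOT 1=0 -> 1000
Step 2: G0=1(const) G1=G0&G2=1&0=0 G2=(0+1>=2)=0 G3=NOT G3=NOT 0=1 -> 1001
Step 3: G0=1(const) G1=G0&G2=1&0=0 G2=(0+1>=2)=0 G3=NOT G3=NOT 1=0 -> 1000
Cycle of length 2 starting at step 1 -> no fixed point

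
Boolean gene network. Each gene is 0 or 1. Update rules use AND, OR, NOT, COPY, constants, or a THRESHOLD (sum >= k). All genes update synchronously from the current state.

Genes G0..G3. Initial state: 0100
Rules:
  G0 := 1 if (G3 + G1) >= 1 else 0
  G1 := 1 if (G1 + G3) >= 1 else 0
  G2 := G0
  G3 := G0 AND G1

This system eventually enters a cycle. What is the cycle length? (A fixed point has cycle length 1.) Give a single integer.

Step 0: 0100
Step 1: G0=(0+1>=1)=1 G1=(1+0>=1)=1 G2=G0=0 G3=G0&G1=0&1=0 -> 1100
Step 2: G0=(0+1>=1)=1 G1=(1+0>=1)=1 G2=G0=1 G3=G0&G1=1&1=1 -> 1111
Step 3: G0=(1+1>=1)=1 G1=(1+1>=1)=1 G2=G0=1 G3=G0&G1=1&1=1 -> 1111
State from step 3 equals state from step 2 -> cycle length 1

Answer: 1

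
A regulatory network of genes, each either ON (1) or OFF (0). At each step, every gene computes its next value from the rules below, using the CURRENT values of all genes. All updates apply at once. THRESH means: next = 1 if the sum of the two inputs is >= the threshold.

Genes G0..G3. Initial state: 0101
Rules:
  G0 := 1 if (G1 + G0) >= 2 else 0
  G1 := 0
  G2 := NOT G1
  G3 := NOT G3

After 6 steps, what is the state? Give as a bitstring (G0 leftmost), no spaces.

Step 1: G0=(1+0>=2)=0 G1=0(const) G2=NOT G1=NOT 1=0 G3=NOT G3=NOT 1=0 -> 0000
Step 2: G0=(0+0>=2)=0 G1=0(const) G2=NOT G1=NOT 0=1 G3=NOT G3=NOT 0=1 -> 0011
Step 3: G0=(0+0>=2)=0 G1=0(const) G2=NOT G1=NOT 0=1 G3=NOT G3=NOT 1=0 -> 0010
Step 4: G0=(0+0>=2)=0 G1=0(const) G2=NOT G1=NOT 0=1 G3=NOT G3=NOT 0=1 -> 0011
Step 5: G0=(0+0>=2)=0 G1=0(const) G2=NOT G1=NOT 0=1 G3=NOT G3=NOT 1=0 -> 0010
Step 6: G0=(0+0>=2)=0 G1=0(const) G2=NOT G1=NOT 0=1 G3=NOT G3=NOT 0=1 -> 0011

0011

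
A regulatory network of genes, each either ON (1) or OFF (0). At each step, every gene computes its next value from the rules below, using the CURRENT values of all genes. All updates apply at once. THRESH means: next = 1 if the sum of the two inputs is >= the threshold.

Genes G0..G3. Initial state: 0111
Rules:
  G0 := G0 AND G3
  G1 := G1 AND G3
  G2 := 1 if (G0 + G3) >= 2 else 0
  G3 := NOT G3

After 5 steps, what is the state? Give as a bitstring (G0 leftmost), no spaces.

Step 1: G0=G0&G3=0&1=0 G1=G1&G3=1&1=1 G2=(0+1>=2)=0 G3=NOT G3=NOT 1=0 -> 0100
Step 2: G0=G0&G3=0&0=0 G1=G1&G3=1&0=0 G2=(0+0>=2)=0 G3=NOT G3=NOT 0=1 -> 0001
Step 3: G0=G0&G3=0&1=0 G1=G1&G3=0&1=0 G2=(0+1>=2)=0 G3=NOT G3=NOT 1=0 -> 0000
Step 4: G0=G0&G3=0&0=0 G1=G1&G3=0&0=0 G2=(0+0>=2)=0 G3=NOT G3=NOT 0=1 -> 0001
Step 5: G0=G0&G3=0&1=0 G1=G1&G3=0&1=0 G2=(0+1>=2)=0 G3=NOT G3=NOT 1=0 -> 0000

0000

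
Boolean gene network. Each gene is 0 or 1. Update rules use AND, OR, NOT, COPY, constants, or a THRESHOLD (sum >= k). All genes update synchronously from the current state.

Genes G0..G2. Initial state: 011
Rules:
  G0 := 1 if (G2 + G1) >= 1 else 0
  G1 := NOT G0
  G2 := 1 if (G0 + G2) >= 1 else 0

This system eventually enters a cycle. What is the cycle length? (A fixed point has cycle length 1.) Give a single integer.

Step 0: 011
Step 1: G0=(1+1>=1)=1 G1=NOT G0=NOT 0=1 G2=(0+1>=1)=1 -> 111
Step 2: G0=(1+1>=1)=1 G1=NOT G0=NOT 1=0 G2=(1+1>=1)=1 -> 101
Step 3: G0=(1+0>=1)=1 G1=NOT G0=NOT 1=0 G2=(1+1>=1)=1 -> 101
State from step 3 equals state from step 2 -> cycle length 1

Answer: 1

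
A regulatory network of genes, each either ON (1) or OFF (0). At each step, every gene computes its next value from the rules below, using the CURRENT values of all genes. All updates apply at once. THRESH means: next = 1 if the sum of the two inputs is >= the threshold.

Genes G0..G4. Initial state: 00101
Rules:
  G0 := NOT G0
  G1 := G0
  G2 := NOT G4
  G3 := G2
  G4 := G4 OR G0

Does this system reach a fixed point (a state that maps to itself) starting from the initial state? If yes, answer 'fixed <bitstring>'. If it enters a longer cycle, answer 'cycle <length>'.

Step 0: 00101
Step 1: G0=NOT G0=NOT 0=1 G1=G0=0 G2=NOT G4=NOT 1=0 G3=G2=1 G4=G4|G0=1|0=1 -> 10011
Step 2: G0=NOT G0=NOT 1=0 G1=G0=1 G2=NOT G4=NOT 1=0 G3=G2=0 G4=G4|G0=1|1=1 -> 01001
Step 3: G0=NOT G0=NOT 0=1 G1=G0=0 G2=NOT G4=NOT 1=0 G3=G2=0 G4=G4|G0=1|0=1 -> 10001
Step 4: G0=NOT G0=NOT 1=0 G1=G0=1 G2=NOT G4=NOT 1=0 G3=G2=0 G4=G4|G0=1|1=1 -> 01001
Cycle of length 2 starting at step 2 -> no fixed point

Answer: cycle 2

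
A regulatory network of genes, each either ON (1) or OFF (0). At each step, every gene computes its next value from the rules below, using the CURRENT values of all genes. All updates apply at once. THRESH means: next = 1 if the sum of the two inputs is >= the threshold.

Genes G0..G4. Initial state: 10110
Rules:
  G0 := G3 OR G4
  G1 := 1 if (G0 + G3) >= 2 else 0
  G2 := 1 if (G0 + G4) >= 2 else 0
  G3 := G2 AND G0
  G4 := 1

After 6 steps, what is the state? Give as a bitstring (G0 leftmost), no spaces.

Step 1: G0=G3|G4=1|0=1 G1=(1+1>=2)=1 G2=(1+0>=2)=0 G3=G2&G0=1&1=1 G4=1(const) -> 11011
Step 2: G0=G3|G4=1|1=1 G1=(1+1>=2)=1 G2=(1+1>=2)=1 G3=G2&G0=0&1=0 G4=1(const) -> 11101
Step 3: G0=G3|G4=0|1=1 G1=(1+0>=2)=0 G2=(1+1>=2)=1 G3=G2&G0=1&1=1 G4=1(const) -> 10111
Step 4: G0=G3|G4=1|1=1 G1=(1+1>=2)=1 G2=(1+1>=2)=1 G3=G2&G0=1&1=1 G4=1(const) -> 11111
Step 5: G0=G3|G4=1|1=1 G1=(1+1>=2)=1 G2=(1+1>=2)=1 G3=G2&G0=1&1=1 G4=1(const) -> 11111
Step 6: G0=G3|G4=1|1=1 G1=(1+1>=2)=1 G2=(1+1>=2)=1 G3=G2&G0=1&1=1 G4=1(const) -> 11111

11111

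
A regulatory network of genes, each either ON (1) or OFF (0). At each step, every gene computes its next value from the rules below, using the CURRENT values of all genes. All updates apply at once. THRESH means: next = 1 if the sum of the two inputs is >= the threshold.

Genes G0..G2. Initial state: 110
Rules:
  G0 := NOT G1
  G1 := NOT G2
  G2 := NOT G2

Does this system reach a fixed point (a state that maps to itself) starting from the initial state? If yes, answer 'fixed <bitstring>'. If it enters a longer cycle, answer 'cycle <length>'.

Answer: cycle 2

Derivation:
Step 0: 110
Step 1: G0=NOT G1=NOT 1=0 G1=NOT G2=NOT 0=1 G2=NOT G2=NOT 0=1 -> 011
Step 2: G0=NOT G1=NOT 1=0 G1=NOT G2=NOT 1=0 G2=NOT G2=NOT 1=0 -> 000
Step 3: G0=NOT G1=NOT 0=1 G1=NOT G2=NOT 0=1 G2=NOT G2=NOT 0=1 -> 111
Step 4: G0=NOT G1=NOT 1=0 G1=NOT G2=NOT 1=0 G2=NOT G2=NOT 1=0 -> 000
Cycle of length 2 starting at step 2 -> no fixed point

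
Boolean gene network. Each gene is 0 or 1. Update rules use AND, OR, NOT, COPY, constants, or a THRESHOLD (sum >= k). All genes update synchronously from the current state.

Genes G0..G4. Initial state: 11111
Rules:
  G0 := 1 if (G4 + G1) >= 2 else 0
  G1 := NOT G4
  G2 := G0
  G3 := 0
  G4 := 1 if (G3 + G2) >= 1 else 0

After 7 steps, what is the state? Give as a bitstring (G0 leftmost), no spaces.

Step 1: G0=(1+1>=2)=1 G1=NOT G4=NOT 1=0 G2=G0=1 G3=0(const) G4=(1+1>=1)=1 -> 10101
Step 2: G0=(1+0>=2)=0 G1=NOT G4=NOT 1=0 G2=G0=1 G3=0(const) G4=(0+1>=1)=1 -> 00101
Step 3: G0=(1+0>=2)=0 G1=NOT G4=NOT 1=0 G2=G0=0 G3=0(const) G4=(0+1>=1)=1 -> 00001
Step 4: G0=(1+0>=2)=0 G1=NOT G4=NOT 1=0 G2=G0=0 G3=0(const) G4=(0+0>=1)=0 -> 00000
Step 5: G0=(0+0>=2)=0 G1=NOT G4=NOT 0=1 G2=G0=0 G3=0(const) G4=(0+0>=1)=0 -> 01000
Step 6: G0=(0+1>=2)=0 G1=NOT G4=NOT 0=1 G2=G0=0 G3=0(const) G4=(0+0>=1)=0 -> 01000
Step 7: G0=(0+1>=2)=0 G1=NOT G4=NOT 0=1 G2=G0=0 G3=0(const) G4=(0+0>=1)=0 -> 01000

01000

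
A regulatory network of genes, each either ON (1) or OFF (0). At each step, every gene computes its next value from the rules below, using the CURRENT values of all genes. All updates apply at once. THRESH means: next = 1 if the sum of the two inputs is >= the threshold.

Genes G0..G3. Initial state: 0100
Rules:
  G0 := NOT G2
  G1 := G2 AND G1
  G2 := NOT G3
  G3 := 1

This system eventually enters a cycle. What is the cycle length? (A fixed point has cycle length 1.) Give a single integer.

Step 0: 0100
Step 1: G0=NOT G2=NOT 0=1 G1=G2&G1=0&1=0 G2=NOT G3=NOT 0=1 G3=1(const) -> 1011
Step 2: G0=NOT G2=NOT 1=0 G1=G2&G1=1&0=0 G2=NOT G3=NOT 1=0 G3=1(const) -> 0001
Step 3: G0=NOT G2=NOT 0=1 G1=G2&G1=0&0=0 G2=NOT G3=NOT 1=0 G3=1(const) -> 1001
Step 4: G0=NOT G2=NOT 0=1 G1=G2&G1=0&0=0 G2=NOT G3=NOT 1=0 G3=1(const) -> 1001
State from step 4 equals state from step 3 -> cycle length 1

Answer: 1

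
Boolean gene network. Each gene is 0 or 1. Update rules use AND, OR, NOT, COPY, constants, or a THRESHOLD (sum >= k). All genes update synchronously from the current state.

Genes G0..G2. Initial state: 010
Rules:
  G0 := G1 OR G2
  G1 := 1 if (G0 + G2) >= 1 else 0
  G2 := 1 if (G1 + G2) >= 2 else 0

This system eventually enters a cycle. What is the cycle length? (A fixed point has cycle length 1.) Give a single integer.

Answer: 2

Derivation:
Step 0: 010
Step 1: G0=G1|G2=1|0=1 G1=(0+0>=1)=0 G2=(1+0>=2)=0 -> 100
Step 2: G0=G1|G2=0|0=0 G1=(1+0>=1)=1 G2=(0+0>=2)=0 -> 010
State from step 2 equals state from step 0 -> cycle length 2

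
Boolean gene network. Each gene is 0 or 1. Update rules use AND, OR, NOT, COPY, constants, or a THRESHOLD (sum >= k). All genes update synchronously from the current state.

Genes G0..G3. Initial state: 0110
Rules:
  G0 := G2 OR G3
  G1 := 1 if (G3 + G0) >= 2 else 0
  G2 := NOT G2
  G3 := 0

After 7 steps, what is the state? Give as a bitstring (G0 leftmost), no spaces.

Step 1: G0=G2|G3=1|0=1 G1=(0+0>=2)=0 G2=NOT G2=NOT 1=0 G3=0(const) -> 1000
Step 2: G0=G2|G3=0|0=0 G1=(0+1>=2)=0 G2=NOT G2=NOT 0=1 G3=0(const) -> 0010
Step 3: G0=G2|G3=1|0=1 G1=(0+0>=2)=0 G2=NOT G2=NOT 1=0 G3=0(const) -> 1000
Step 4: G0=G2|G3=0|0=0 G1=(0+1>=2)=0 G2=NOT G2=NOT 0=1 G3=0(const) -> 0010
Step 5: G0=G2|G3=1|0=1 G1=(0+0>=2)=0 G2=NOT G2=NOT 1=0 G3=0(const) -> 1000
Step 6: G0=G2|G3=0|0=0 G1=(0+1>=2)=0 G2=NOT G2=NOT 0=1 G3=0(const) -> 0010
Step 7: G0=G2|G3=1|0=1 G1=(0+0>=2)=0 G2=NOT G2=NOT 1=0 G3=0(const) -> 1000

1000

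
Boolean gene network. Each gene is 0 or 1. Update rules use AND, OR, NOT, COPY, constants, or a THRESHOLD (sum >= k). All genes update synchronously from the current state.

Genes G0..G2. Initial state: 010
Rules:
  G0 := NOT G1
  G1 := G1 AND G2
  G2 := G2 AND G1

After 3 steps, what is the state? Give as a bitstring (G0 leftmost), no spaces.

Step 1: G0=NOT G1=NOT 1=0 G1=G1&G2=1&0=0 G2=G2&G1=0&1=0 -> 000
Step 2: G0=NOT G1=NOT 0=1 G1=G1&G2=0&0=0 G2=G2&G1=0&0=0 -> 100
Step 3: G0=NOT G1=NOT 0=1 G1=G1&G2=0&0=0 G2=G2&G1=0&0=0 -> 100

100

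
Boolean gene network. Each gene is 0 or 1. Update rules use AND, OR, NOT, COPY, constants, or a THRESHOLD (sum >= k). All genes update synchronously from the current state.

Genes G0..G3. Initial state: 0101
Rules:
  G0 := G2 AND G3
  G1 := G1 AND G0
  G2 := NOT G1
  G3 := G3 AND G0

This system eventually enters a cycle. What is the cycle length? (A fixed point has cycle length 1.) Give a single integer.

Step 0: 0101
Step 1: G0=G2&G3=0&1=0 G1=G1&G0=1&0=0 G2=NOT G1=NOT 1=0 G3=G3&G0=1&0=0 -> 0000
Step 2: G0=G2&G3=0&0=0 G1=G1&G0=0&0=0 G2=NOT G1=NOT 0=1 G3=G3&G0=0&0=0 -> 0010
Step 3: G0=G2&G3=1&0=0 G1=G1&G0=0&0=0 G2=NOT G1=NOT 0=1 G3=G3&G0=0&0=0 -> 0010
State from step 3 equals state from step 2 -> cycle length 1

Answer: 1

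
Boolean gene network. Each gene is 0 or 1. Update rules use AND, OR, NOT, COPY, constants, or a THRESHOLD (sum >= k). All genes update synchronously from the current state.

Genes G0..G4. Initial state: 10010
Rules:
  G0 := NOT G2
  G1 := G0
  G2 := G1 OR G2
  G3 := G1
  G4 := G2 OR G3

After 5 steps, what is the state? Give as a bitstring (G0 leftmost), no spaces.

Step 1: G0=NOT G2=NOT 0=1 G1=G0=1 G2=G1|G2=0|0=0 G3=G1=0 G4=G2|G3=0|1=1 -> 11001
Step 2: G0=NOT G2=NOT 0=1 G1=G0=1 G2=G1|G2=1|0=1 G3=G1=1 G4=G2|G3=0|0=0 -> 11110
Step 3: G0=NOT G2=NOT 1=0 G1=G0=1 G2=G1|G2=1|1=1 G3=G1=1 G4=G2|G3=1|1=1 -> 01111
Step 4: G0=NOT G2=NOT 1=0 G1=G0=0 G2=G1|G2=1|1=1 G3=G1=1 G4=G2|G3=1|1=1 -> 00111
Step 5: G0=NOT G2=NOT 1=0 G1=G0=0 G2=G1|G2=0|1=1 G3=G1=0 G4=G2|G3=1|1=1 -> 00101

00101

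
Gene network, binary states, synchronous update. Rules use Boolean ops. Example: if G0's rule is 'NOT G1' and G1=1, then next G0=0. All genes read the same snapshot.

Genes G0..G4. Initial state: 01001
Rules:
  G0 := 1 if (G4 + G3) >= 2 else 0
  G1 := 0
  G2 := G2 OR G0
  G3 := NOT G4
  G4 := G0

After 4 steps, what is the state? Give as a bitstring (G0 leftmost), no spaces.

Step 1: G0=(1+0>=2)=0 G1=0(const) G2=G2|G0=0|0=0 G3=NOT G4=NOT 1=0 G4=G0=0 -> 00000
Step 2: G0=(0+0>=2)=0 G1=0(const) G2=G2|G0=0|0=0 G3=NOT G4=NOT 0=1 G4=G0=0 -> 00010
Step 3: G0=(0+1>=2)=0 G1=0(const) G2=G2|G0=0|0=0 G3=NOT G4=NOT 0=1 G4=G0=0 -> 00010
Step 4: G0=(0+1>=2)=0 G1=0(const) G2=G2|G0=0|0=0 G3=NOT G4=NOT 0=1 G4=G0=0 -> 00010

00010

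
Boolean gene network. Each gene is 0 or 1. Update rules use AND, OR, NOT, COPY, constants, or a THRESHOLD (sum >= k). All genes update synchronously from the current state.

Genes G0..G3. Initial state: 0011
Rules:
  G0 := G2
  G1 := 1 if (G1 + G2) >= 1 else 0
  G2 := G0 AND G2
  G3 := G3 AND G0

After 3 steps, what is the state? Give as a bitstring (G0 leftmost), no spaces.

Step 1: G0=G2=1 G1=(0+1>=1)=1 G2=G0&G2=0&1=0 G3=G3&G0=1&0=0 -> 1100
Step 2: G0=G2=0 G1=(1+0>=1)=1 G2=G0&G2=1&0=0 G3=G3&G0=0&1=0 -> 0100
Step 3: G0=G2=0 G1=(1+0>=1)=1 G2=G0&G2=0&0=0 G3=G3&G0=0&0=0 -> 0100

0100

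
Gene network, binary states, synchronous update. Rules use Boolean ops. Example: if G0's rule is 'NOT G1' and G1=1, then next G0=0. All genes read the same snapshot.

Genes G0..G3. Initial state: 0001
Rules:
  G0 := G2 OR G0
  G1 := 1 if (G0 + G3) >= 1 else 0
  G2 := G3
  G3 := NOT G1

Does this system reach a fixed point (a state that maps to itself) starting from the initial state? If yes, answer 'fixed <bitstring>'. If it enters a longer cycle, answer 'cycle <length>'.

Answer: fixed 1100

Derivation:
Step 0: 0001
Step 1: G0=G2|G0=0|0=0 G1=(0+1>=1)=1 G2=G3=1 G3=NOT G1=NOT 0=1 -> 0111
Step 2: G0=G2|G0=1|0=1 G1=(0+1>=1)=1 G2=G3=1 G3=NOT G1=NOT 1=0 -> 1110
Step 3: G0=G2|G0=1|1=1 G1=(1+0>=1)=1 G2=G3=0 G3=NOT G1=NOT 1=0 -> 1100
Step 4: G0=G2|G0=0|1=1 G1=(1+0>=1)=1 G2=G3=0 G3=NOT G1=NOT 1=0 -> 1100
Fixed point reached at step 3: 1100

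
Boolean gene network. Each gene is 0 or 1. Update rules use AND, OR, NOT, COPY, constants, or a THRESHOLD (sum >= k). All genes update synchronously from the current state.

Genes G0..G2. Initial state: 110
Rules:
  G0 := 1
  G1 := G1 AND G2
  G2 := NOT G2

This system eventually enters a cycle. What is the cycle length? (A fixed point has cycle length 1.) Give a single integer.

Answer: 2

Derivation:
Step 0: 110
Step 1: G0=1(const) G1=G1&G2=1&0=0 G2=NOT G2=NOT 0=1 -> 101
Step 2: G0=1(const) G1=G1&G2=0&1=0 G2=NOT G2=NOT 1=0 -> 100
Step 3: G0=1(const) G1=G1&G2=0&0=0 G2=NOT G2=NOT 0=1 -> 101
State from step 3 equals state from step 1 -> cycle length 2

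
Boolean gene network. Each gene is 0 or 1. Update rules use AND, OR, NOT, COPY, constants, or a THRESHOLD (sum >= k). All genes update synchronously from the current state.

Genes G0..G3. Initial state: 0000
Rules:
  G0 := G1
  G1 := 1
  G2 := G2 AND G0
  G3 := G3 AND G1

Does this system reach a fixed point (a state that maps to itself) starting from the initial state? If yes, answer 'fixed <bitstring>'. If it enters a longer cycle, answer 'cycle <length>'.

Answer: fixed 1100

Derivation:
Step 0: 0000
Step 1: G0=G1=0 G1=1(const) G2=G2&G0=0&0=0 G3=G3&G1=0&0=0 -> 0100
Step 2: G0=G1=1 G1=1(const) G2=G2&G0=0&0=0 G3=G3&G1=0&1=0 -> 1100
Step 3: G0=G1=1 G1=1(const) G2=G2&G0=0&1=0 G3=G3&G1=0&1=0 -> 1100
Fixed point reached at step 2: 1100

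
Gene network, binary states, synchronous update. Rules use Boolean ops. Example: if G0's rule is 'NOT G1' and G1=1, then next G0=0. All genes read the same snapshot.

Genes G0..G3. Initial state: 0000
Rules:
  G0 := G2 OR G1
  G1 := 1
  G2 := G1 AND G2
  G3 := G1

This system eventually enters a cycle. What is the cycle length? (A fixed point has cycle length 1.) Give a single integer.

Answer: 1

Derivation:
Step 0: 0000
Step 1: G0=G2|G1=0|0=0 G1=1(const) G2=G1&G2=0&0=0 G3=G1=0 -> 0100
Step 2: G0=G2|G1=0|1=1 G1=1(const) G2=G1&G2=1&0=0 G3=G1=1 -> 1101
Step 3: G0=G2|G1=0|1=1 G1=1(const) G2=G1&G2=1&0=0 G3=G1=1 -> 1101
State from step 3 equals state from step 2 -> cycle length 1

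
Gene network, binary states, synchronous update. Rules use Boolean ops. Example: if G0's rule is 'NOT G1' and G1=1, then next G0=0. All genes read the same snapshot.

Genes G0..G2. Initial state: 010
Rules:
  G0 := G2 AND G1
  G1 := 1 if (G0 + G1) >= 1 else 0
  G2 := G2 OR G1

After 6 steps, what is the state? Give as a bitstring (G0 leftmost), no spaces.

Step 1: G0=G2&G1=0&1=0 G1=(0+1>=1)=1 G2=G2|G1=0|1=1 -> 011
Step 2: G0=G2&G1=1&1=1 G1=(0+1>=1)=1 G2=G2|G1=1|1=1 -> 111
Step 3: G0=G2&G1=1&1=1 G1=(1+1>=1)=1 G2=G2|G1=1|1=1 -> 111
Step 4: G0=G2&G1=1&1=1 G1=(1+1>=1)=1 G2=G2|G1=1|1=1 -> 111
Step 5: G0=G2&G1=1&1=1 G1=(1+1>=1)=1 G2=G2|G1=1|1=1 -> 111
Step 6: G0=G2&G1=1&1=1 G1=(1+1>=1)=1 G2=G2|G1=1|1=1 -> 111

111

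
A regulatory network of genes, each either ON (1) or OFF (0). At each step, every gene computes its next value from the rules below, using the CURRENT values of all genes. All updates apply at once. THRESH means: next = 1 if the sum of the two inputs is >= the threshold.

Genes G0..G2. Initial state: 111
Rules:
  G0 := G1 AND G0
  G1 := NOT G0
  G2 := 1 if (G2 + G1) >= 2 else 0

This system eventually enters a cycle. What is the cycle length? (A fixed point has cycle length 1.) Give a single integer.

Step 0: 111
Step 1: G0=G1&G0=1&1=1 G1=NOT G0=NOT 1=0 G2=(1+1>=2)=1 -> 101
Step 2: G0=G1&G0=0&1=0 G1=NOT G0=NOT 1=0 G2=(1+0>=2)=0 -> 000
Step 3: G0=G1&G0=0&0=0 G1=NOT G0=NOT 0=1 G2=(0+0>=2)=0 -> 010
Step 4: G0=G1&G0=1&0=0 G1=NOT G0=NOT 0=1 G2=(0+1>=2)=0 -> 010
State from step 4 equals state from step 3 -> cycle length 1

Answer: 1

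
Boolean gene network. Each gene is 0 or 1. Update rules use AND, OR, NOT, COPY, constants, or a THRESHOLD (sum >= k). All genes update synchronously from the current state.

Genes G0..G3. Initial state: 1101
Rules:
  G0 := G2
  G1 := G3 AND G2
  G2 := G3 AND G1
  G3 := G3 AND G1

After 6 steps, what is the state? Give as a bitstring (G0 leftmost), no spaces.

Step 1: G0=G2=0 G1=G3&G2=1&0=0 G2=G3&G1=1&1=1 G3=G3&G1=1&1=1 -> 0011
Step 2: G0=G2=1 G1=G3&G2=1&1=1 G2=G3&G1=1&0=0 G3=G3&G1=1&0=0 -> 1100
Step 3: G0=G2=0 G1=G3&G2=0&0=0 G2=G3&G1=0&1=0 G3=G3&G1=0&1=0 -> 0000
Step 4: G0=G2=0 G1=G3&G2=0&0=0 G2=G3&G1=0&0=0 G3=G3&G1=0&0=0 -> 0000
Step 5: G0=G2=0 G1=G3&G2=0&0=0 G2=G3&G1=0&0=0 G3=G3&G1=0&0=0 -> 0000
Step 6: G0=G2=0 G1=G3&G2=0&0=0 G2=G3&G1=0&0=0 G3=G3&G1=0&0=0 -> 0000

0000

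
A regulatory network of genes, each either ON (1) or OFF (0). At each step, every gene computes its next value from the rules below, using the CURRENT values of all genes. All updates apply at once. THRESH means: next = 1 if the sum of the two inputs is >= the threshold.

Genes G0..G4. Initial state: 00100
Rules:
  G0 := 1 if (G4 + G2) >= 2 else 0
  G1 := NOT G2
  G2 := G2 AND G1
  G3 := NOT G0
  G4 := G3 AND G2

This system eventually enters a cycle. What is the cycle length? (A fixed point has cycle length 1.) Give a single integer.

Step 0: 00100
Step 1: G0=(0+1>=2)=0 G1=NOT G2=NOT 1=0 G2=G2&G1=1&0=0 G3=NOT G0=NOT 0=1 G4=G3&G2=0&1=0 -> 00010
Step 2: G0=(0+0>=2)=0 G1=NOT G2=NOT 0=1 G2=G2&G1=0&0=0 G3=NOT G0=NOT 0=1 G4=G3&G2=1&0=0 -> 01010
Step 3: G0=(0+0>=2)=0 G1=NOT G2=NOT 0=1 G2=G2&G1=0&1=0 G3=NOT G0=NOT 0=1 G4=G3&G2=1&0=0 -> 01010
State from step 3 equals state from step 2 -> cycle length 1

Answer: 1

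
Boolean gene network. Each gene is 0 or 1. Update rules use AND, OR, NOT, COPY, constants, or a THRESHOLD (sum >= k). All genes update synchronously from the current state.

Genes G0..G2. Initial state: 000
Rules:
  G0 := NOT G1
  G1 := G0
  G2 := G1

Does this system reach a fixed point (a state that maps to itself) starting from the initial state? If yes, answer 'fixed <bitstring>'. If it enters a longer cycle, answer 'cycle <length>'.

Answer: cycle 4

Derivation:
Step 0: 000
Step 1: G0=NOT G1=NOT 0=1 G1=G0=0 G2=G1=0 -> 100
Step 2: G0=NOT G1=NOT 0=1 G1=G0=1 G2=G1=0 -> 110
Step 3: G0=NOT G1=NOT 1=0 G1=G0=1 G2=G1=1 -> 011
Step 4: G0=NOT G1=NOT 1=0 G1=G0=0 G2=G1=1 -> 001
Step 5: G0=NOT G1=NOT 0=1 G1=G0=0 G2=G1=0 -> 100
Cycle of length 4 starting at step 1 -> no fixed point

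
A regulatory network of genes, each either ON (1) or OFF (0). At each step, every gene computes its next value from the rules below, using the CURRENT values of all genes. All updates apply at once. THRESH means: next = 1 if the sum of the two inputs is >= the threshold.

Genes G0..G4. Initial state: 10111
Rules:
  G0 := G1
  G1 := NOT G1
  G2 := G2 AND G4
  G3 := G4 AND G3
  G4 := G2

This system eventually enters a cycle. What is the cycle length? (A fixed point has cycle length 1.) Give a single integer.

Answer: 2

Derivation:
Step 0: 10111
Step 1: G0=G1=0 G1=NOT G1=NOT 0=1 G2=G2&G4=1&1=1 G3=G4&G3=1&1=1 G4=G2=1 -> 01111
Step 2: G0=G1=1 G1=NOT G1=NOT 1=0 G2=G2&G4=1&1=1 G3=G4&G3=1&1=1 G4=G2=1 -> 10111
State from step 2 equals state from step 0 -> cycle length 2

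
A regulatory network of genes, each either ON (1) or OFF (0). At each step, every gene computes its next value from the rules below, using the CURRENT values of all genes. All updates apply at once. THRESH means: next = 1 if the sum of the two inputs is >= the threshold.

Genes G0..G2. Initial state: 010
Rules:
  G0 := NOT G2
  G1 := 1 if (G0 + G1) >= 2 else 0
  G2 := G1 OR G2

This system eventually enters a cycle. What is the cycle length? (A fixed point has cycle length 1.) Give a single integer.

Answer: 1

Derivation:
Step 0: 010
Step 1: G0=NOT G2=NOT 0=1 G1=(0+1>=2)=0 G2=G1|G2=1|0=1 -> 101
Step 2: G0=NOT G2=NOT 1=0 G1=(1+0>=2)=0 G2=G1|G2=0|1=1 -> 001
Step 3: G0=NOT G2=NOT 1=0 G1=(0+0>=2)=0 G2=G1|G2=0|1=1 -> 001
State from step 3 equals state from step 2 -> cycle length 1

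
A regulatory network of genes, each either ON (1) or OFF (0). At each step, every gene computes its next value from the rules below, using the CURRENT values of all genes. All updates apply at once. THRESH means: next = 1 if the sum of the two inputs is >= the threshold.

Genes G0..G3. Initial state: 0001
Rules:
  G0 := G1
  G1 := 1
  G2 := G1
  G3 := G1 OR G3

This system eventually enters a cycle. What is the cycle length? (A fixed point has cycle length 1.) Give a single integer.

Step 0: 0001
Step 1: G0=G1=0 G1=1(const) G2=G1=0 G3=G1|G3=0|1=1 -> 0101
Step 2: G0=G1=1 G1=1(const) G2=G1=1 G3=G1|G3=1|1=1 -> 1111
Step 3: G0=G1=1 G1=1(const) G2=G1=1 G3=G1|G3=1|1=1 -> 1111
State from step 3 equals state from step 2 -> cycle length 1

Answer: 1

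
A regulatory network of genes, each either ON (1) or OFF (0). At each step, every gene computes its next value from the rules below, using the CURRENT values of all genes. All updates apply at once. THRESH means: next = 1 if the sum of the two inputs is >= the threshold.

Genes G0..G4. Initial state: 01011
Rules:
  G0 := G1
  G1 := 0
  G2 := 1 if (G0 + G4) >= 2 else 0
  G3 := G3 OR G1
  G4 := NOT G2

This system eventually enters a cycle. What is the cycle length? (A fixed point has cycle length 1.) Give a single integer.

Answer: 1

Derivation:
Step 0: 01011
Step 1: G0=G1=1 G1=0(const) G2=(0+1>=2)=0 G3=G3|G1=1|1=1 G4=NOT G2=NOT 0=1 -> 10011
Step 2: G0=G1=0 G1=0(const) G2=(1+1>=2)=1 G3=G3|G1=1|0=1 G4=NOT G2=NOT 0=1 -> 00111
Step 3: G0=G1=0 G1=0(const) G2=(0+1>=2)=0 G3=G3|G1=1|0=1 G4=NOT G2=NOT 1=0 -> 00010
Step 4: G0=G1=0 G1=0(const) G2=(0+0>=2)=0 G3=G3|G1=1|0=1 G4=NOT G2=NOT 0=1 -> 00011
Step 5: G0=G1=0 G1=0(const) G2=(0+1>=2)=0 G3=G3|G1=1|0=1 G4=NOT G2=NOT 0=1 -> 00011
State from step 5 equals state from step 4 -> cycle length 1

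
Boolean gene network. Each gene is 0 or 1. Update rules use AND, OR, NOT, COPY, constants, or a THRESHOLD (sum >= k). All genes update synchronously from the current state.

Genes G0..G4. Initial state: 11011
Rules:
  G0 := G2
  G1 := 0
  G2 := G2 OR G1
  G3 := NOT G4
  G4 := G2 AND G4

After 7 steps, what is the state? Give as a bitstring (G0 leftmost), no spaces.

Step 1: G0=G2=0 G1=0(const) G2=G2|G1=0|1=1 G3=NOT G4=NOT 1=0 G4=G2&G4=0&1=0 -> 00100
Step 2: G0=G2=1 G1=0(const) G2=G2|G1=1|0=1 G3=NOT G4=NOT 0=1 G4=G2&G4=1&0=0 -> 10110
Step 3: G0=G2=1 G1=0(const) G2=G2|G1=1|0=1 G3=NOT G4=NOT 0=1 G4=G2&G4=1&0=0 -> 10110
Step 4: G0=G2=1 G1=0(const) G2=G2|G1=1|0=1 G3=NOT G4=NOT 0=1 G4=G2&G4=1&0=0 -> 10110
Step 5: G0=G2=1 G1=0(const) G2=G2|G1=1|0=1 G3=NOT G4=NOT 0=1 G4=G2&G4=1&0=0 -> 10110
Step 6: G0=G2=1 G1=0(const) G2=G2|G1=1|0=1 G3=NOT G4=NOT 0=1 G4=G2&G4=1&0=0 -> 10110
Step 7: G0=G2=1 G1=0(const) G2=G2|G1=1|0=1 G3=NOT G4=NOT 0=1 G4=G2&G4=1&0=0 -> 10110

10110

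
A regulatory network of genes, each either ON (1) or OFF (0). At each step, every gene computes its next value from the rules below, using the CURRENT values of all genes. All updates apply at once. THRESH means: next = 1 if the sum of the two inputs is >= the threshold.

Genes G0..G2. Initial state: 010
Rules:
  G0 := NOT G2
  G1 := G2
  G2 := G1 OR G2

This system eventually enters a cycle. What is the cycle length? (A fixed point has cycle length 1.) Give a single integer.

Answer: 1

Derivation:
Step 0: 010
Step 1: G0=NOT G2=NOT 0=1 G1=G2=0 G2=G1|G2=1|0=1 -> 101
Step 2: G0=NOT G2=NOT 1=0 G1=G2=1 G2=G1|G2=0|1=1 -> 011
Step 3: G0=NOT G2=NOT 1=0 G1=G2=1 G2=G1|G2=1|1=1 -> 011
State from step 3 equals state from step 2 -> cycle length 1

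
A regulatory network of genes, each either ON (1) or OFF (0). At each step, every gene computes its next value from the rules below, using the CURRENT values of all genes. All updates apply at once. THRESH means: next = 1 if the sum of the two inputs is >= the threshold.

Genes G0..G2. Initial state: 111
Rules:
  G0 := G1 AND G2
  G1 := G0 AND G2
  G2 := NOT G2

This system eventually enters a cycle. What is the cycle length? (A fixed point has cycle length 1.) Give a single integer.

Answer: 2

Derivation:
Step 0: 111
Step 1: G0=G1&G2=1&1=1 G1=G0&G2=1&1=1 G2=NOT G2=NOT 1=0 -> 110
Step 2: G0=G1&G2=1&0=0 G1=G0&G2=1&0=0 G2=NOT G2=NOT 0=1 -> 001
Step 3: G0=G1&G2=0&1=0 G1=G0&G2=0&1=0 G2=NOT G2=NOT 1=0 -> 000
Step 4: G0=G1&G2=0&0=0 G1=G0&G2=0&0=0 G2=NOT G2=NOT 0=1 -> 001
State from step 4 equals state from step 2 -> cycle length 2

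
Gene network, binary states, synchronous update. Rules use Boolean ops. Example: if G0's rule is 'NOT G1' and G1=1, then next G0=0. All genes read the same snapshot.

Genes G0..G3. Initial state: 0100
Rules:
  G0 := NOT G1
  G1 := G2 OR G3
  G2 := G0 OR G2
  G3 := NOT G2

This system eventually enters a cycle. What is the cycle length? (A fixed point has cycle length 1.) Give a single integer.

Step 0: 0100
Step 1: G0=NOT G1=NOT 1=0 G1=G2|G3=0|0=0 G2=G0|G2=0|0=0 G3=NOT G2=NOT 0=1 -> 0001
Step 2: G0=NOT G1=NOT 0=1 G1=G2|G3=0|1=1 G2=G0|G2=0|0=0 G3=NOT G2=NOT 0=1 -> 1101
Step 3: G0=NOT G1=NOT 1=0 G1=G2|G3=0|1=1 G2=G0|G2=1|0=1 G3=NOT G2=NOT 0=1 -> 0111
Step 4: G0=NOT G1=NOT 1=0 G1=G2|G3=1|1=1 G2=G0|G2=0|1=1 G3=NOT G2=NOT 1=0 -> 0110
Step 5: G0=NOT G1=NOT 1=0 G1=G2|G3=1|0=1 G2=G0|G2=0|1=1 G3=NOT G2=NOT 1=0 -> 0110
State from step 5 equals state from step 4 -> cycle length 1

Answer: 1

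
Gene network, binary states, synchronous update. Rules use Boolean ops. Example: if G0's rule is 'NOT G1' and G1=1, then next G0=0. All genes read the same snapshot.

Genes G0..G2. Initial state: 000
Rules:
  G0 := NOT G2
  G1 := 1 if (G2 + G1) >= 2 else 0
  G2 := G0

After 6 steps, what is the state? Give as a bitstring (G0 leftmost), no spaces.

Step 1: G0=NOT G2=NOT 0=1 G1=(0+0>=2)=0 G2=G0=0 -> 100
Step 2: G0=NOT G2=NOT 0=1 G1=(0+0>=2)=0 G2=G0=1 -> 101
Step 3: G0=NOT G2=NOT 1=0 G1=(1+0>=2)=0 G2=G0=1 -> 001
Step 4: G0=NOT G2=NOT 1=0 G1=(1+0>=2)=0 G2=G0=0 -> 000
Step 5: G0=NOT G2=NOT 0=1 G1=(0+0>=2)=0 G2=G0=0 -> 100
Step 6: G0=NOT G2=NOT 0=1 G1=(0+0>=2)=0 G2=G0=1 -> 101

101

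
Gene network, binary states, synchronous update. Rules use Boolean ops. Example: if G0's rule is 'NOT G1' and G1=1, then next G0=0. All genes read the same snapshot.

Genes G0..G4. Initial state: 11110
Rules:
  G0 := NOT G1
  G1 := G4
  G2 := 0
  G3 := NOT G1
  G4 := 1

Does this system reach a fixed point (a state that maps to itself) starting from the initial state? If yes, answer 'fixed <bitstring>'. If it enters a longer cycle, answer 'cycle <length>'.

Answer: fixed 01001

Derivation:
Step 0: 11110
Step 1: G0=NOT G1=NOT 1=0 G1=G4=0 G2=0(const) G3=NOT G1=NOT 1=0 G4=1(const) -> 00001
Step 2: G0=NOT G1=NOT 0=1 G1=G4=1 G2=0(const) G3=NOT G1=NOT 0=1 G4=1(const) -> 11011
Step 3: G0=NOT G1=NOT 1=0 G1=G4=1 G2=0(const) G3=NOT G1=NOT 1=0 G4=1(const) -> 01001
Step 4: G0=NOT G1=NOT 1=0 G1=G4=1 G2=0(const) G3=NOT G1=NOT 1=0 G4=1(const) -> 01001
Fixed point reached at step 3: 01001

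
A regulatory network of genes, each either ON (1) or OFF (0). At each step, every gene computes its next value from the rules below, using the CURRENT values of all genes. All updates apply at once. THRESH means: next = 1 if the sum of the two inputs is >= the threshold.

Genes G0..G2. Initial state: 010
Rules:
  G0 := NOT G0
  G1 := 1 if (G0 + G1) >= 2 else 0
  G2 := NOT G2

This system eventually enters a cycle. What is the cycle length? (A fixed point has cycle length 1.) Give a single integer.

Answer: 2

Derivation:
Step 0: 010
Step 1: G0=NOT G0=NOT 0=1 G1=(0+1>=2)=0 G2=NOT G2=NOT 0=1 -> 101
Step 2: G0=NOT G0=NOT 1=0 G1=(1+0>=2)=0 G2=NOT G2=NOT 1=0 -> 000
Step 3: G0=NOT G0=NOT 0=1 G1=(0+0>=2)=0 G2=NOT G2=NOT 0=1 -> 101
State from step 3 equals state from step 1 -> cycle length 2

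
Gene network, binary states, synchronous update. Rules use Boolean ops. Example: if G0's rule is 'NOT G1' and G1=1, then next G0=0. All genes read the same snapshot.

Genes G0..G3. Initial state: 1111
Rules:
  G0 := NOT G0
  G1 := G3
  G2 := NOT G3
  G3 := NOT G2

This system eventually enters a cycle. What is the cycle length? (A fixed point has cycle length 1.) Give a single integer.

Answer: 2

Derivation:
Step 0: 1111
Step 1: G0=NOT G0=NOT 1=0 G1=G3=1 G2=NOT G3=NOT 1=0 G3=NOT G2=NOT 1=0 -> 0100
Step 2: G0=NOT G0=NOT 0=1 G1=G3=0 G2=NOT G3=NOT 0=1 G3=NOT G2=NOT 0=1 -> 1011
Step 3: G0=NOT G0=NOT 1=0 G1=G3=1 G2=NOT G3=NOT 1=0 G3=NOT G2=NOT 1=0 -> 0100
State from step 3 equals state from step 1 -> cycle length 2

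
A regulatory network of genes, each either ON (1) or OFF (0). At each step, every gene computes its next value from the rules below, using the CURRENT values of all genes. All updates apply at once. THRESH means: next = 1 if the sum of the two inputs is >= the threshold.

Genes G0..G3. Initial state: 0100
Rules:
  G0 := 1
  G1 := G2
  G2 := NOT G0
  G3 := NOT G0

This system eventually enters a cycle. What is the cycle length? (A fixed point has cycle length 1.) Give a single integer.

Answer: 1

Derivation:
Step 0: 0100
Step 1: G0=1(const) G1=G2=0 G2=NOT G0=NOT 0=1 G3=NOT G0=NOT 0=1 -> 1011
Step 2: G0=1(const) G1=G2=1 G2=NOT G0=NOT 1=0 G3=NOT G0=NOT 1=0 -> 1100
Step 3: G0=1(const) G1=G2=0 G2=NOT G0=NOT 1=0 G3=NOT G0=NOT 1=0 -> 1000
Step 4: G0=1(const) G1=G2=0 G2=NOT G0=NOT 1=0 G3=NOT G0=NOT 1=0 -> 1000
State from step 4 equals state from step 3 -> cycle length 1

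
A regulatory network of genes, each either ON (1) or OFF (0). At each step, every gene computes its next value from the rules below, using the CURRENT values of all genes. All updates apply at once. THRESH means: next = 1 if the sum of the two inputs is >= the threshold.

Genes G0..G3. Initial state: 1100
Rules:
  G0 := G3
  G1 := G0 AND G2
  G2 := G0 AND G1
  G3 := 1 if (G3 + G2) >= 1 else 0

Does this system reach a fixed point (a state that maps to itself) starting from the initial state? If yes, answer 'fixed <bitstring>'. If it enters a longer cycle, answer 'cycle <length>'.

Step 0: 1100
Step 1: G0=G3=0 G1=G0&G2=1&0=0 G2=G0&G1=1&1=1 G3=(0+0>=1)=0 -> 0010
Step 2: G0=G3=0 G1=G0&G2=0&1=0 G2=G0&G1=0&0=0 G3=(0+1>=1)=1 -> 0001
Step 3: G0=G3=1 G1=G0&G2=0&0=0 G2=G0&G1=0&0=0 G3=(1+0>=1)=1 -> 1001
Step 4: G0=G3=1 G1=G0&G2=1&0=0 G2=G0&G1=1&0=0 G3=(1+0>=1)=1 -> 1001
Fixed point reached at step 3: 1001

Answer: fixed 1001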